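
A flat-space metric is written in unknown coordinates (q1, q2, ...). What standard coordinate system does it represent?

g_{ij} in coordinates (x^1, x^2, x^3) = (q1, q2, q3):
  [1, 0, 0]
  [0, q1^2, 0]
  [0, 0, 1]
The line element ds^2 = dq1^2 + q1^2 dq2^2 + dq3^2 is dr^2 + r^2 dθ^2 + dz^2 with q1 = r, q2 = θ, q3 = z.
cylindrical coordinates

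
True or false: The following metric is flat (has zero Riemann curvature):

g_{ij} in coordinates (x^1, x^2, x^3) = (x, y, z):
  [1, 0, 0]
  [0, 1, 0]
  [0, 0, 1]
All metric components are constant, so every Christoffel symbol vanishes and R^i_{jkl} = 0.
True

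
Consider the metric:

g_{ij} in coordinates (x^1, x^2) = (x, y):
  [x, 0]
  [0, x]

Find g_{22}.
With x^1 = x, x^2 = y, g_{22} = g_{yy} is the row-2, column-2 entry of the matrix.
g_{22} = x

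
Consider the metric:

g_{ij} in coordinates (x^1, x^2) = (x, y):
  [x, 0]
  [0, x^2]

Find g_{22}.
With x^1 = x, x^2 = y, g_{22} = g_{yy} is the row-2, column-2 entry of the matrix.
g_{22} = x^2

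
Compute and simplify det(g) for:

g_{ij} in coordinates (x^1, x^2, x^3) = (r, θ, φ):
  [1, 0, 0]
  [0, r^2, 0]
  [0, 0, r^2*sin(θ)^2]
Diagonal metric: det(g) = g_{11}·g_{22}·g_{33}
= (1)·(r^2)·(r^2*sin(θ)^2)
det(g) = r^4*sin(θ)^2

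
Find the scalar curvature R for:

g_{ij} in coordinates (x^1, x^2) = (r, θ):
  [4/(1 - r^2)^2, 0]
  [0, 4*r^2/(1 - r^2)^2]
Non-zero Christoffel symbols (Γ^k_{ij} = Γ^k_{ji}):
Γ^r_{r r} = 2*r/(1 - r^2)
Γ^r_{θ θ} = (r^3 + r)/(r^2 - 1)
Γ^θ_{r θ} = (-r^2 - 1)/(r^3 - r)
Ricci tensor (R_{ij} = R^k_{ikj}): R_{rr} = -4/(r^2 - 1)^2, R_{rθ} = 0, R_{θθ} = -4*r^2/(r^2 - 1)^2
Inverse metric: g^{rr} = (1 - r^2)^2/4, g^{θθ} = (1 - r^2)^2/(4*r^2)
R = g^{ij} R_{ij} = ((1 - r^2)^2/4)(-4/(r^2 - 1)^2) + ((1 - r^2)^2/(4*r^2))(-4*r^2/(r^2 - 1)^2) = -2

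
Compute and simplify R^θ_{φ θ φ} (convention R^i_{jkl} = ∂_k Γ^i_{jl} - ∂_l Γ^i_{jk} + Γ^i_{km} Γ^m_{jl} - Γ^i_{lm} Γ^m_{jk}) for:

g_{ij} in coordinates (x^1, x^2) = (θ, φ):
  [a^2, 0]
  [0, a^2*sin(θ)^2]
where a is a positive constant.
Non-zero Christoffel symbols (Γ^k_{ij} = Γ^k_{ji}):
Γ^θ_{φ φ} = -sin(2*θ)/2
Γ^φ_{θ φ} = 1/tan(θ)
R^θ_{φ θ φ} = ∂_θ Γ^θ_{φ φ} - ∂_φ Γ^θ_{φ θ} + Γ^θ_{θ m} Γ^m_{φ φ} - Γ^θ_{φ m} Γ^m_{φ θ}
  = (-cos(2*θ)) - (0) + (0) - (-cos(θ)^2) = sin(θ)^2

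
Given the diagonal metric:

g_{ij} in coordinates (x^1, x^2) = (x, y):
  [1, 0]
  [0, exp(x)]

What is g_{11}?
With x^1 = x, x^2 = y, g_{11} = g_{xx} is the row-1, column-1 entry of the matrix.
g_{11} = 1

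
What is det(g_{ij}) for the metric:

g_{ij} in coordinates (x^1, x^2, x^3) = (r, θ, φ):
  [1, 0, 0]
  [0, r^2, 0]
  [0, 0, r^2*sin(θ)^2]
Diagonal metric: det(g) = g_{11}·g_{22}·g_{33}
= (1)·(r^2)·(r^2*sin(θ)^2)
det(g) = r^4*sin(θ)^2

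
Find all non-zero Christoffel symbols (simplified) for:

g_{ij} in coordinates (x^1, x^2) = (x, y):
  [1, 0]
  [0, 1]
Using Γ^k_{ij} = (1/2) g^{km} (∂_i g_{mj} + ∂_j g_{mi} - ∂_m g_{ij}); the metric is diagonal, so only the m = k term contributes.
Every metric component is constant, so all ∂_m g_{ij} = 0 and every Christoffel symbol vanishes.
All Christoffel symbols are zero.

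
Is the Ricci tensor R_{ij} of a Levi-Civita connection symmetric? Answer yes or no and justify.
R_{ij} = R^k_{ikj}; the pair symmetry R_{kilj} = R_{ljki} gives R_{ij} = R_{ji}.
Yes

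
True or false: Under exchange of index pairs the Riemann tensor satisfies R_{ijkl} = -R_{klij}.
The pair-exchange symmetry has a plus sign: R_{ijkl} = +R_{klij}.
False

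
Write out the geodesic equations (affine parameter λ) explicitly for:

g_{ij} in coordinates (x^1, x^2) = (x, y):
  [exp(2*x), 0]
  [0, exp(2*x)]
Geodesic equation: d^2x^k/dλ^2 + Γ^k_{ij} (dx^i/dλ)(dx^j/dλ) = 0.
Non-zero Christoffel symbols:
Γ^x_{x x} = 1
Γ^x_{y y} = -1
Γ^y_{x y} = 1
Substituting (the symmetric pair Γ^k_{ij}, Γ^k_{ji} combines into a factor 2):
d^2x/dλ^2 + (dx/dλ)^2 - (dy/dλ)^2 = 0
d^2y/dλ^2 + 2 (dx/dλ)(dy/dλ) = 0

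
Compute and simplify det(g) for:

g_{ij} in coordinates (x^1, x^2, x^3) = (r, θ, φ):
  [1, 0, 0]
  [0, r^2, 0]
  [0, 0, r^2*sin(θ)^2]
Diagonal metric: det(g) = g_{11}·g_{22}·g_{33}
= (1)·(r^2)·(r^2*sin(θ)^2)
det(g) = r^4*sin(θ)^2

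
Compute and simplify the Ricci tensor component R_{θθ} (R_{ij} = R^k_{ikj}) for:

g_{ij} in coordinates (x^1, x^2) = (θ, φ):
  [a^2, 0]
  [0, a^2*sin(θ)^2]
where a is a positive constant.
Non-zero Christoffel symbols (Γ^k_{ij} = Γ^k_{ji}):
Γ^θ_{φ φ} = -sin(2*θ)/2
Γ^φ_{θ φ} = 1/tan(θ)
R^θ_{θ θ θ} = 0 (a repeated index in an antisymmetric pair)
R^φ_{θ φ θ} = ∂_φ Γ^φ_{θ θ} - ∂_θ Γ^φ_{θ φ} + Γ^φ_{φ m} Γ^m_{θ θ} - Γ^φ_{θ m} Γ^m_{θ φ}
  = (0) - (-1/sin(θ)^2) + (0) - (1/tan(θ)^2) = 1
R_{θθ} = R^θ_{θ θ θ} + R^φ_{θ φ θ} = (0) + (1) = 1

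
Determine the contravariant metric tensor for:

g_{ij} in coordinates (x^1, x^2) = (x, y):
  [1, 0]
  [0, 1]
The metric is diagonal, so g^{ij} is diagonal with entries 1/g_{ii}: diag(1, 1).
g^{ij}:
  [1, 0]
  [0, 1]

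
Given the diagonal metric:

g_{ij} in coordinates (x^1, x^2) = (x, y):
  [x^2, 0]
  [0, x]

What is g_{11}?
With x^1 = x, x^2 = y, g_{11} = g_{xx} is the row-1, column-1 entry of the matrix.
g_{11} = x^2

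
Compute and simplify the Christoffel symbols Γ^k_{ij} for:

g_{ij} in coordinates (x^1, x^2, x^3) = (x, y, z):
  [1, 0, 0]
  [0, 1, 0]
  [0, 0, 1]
Using Γ^k_{ij} = (1/2) g^{km} (∂_i g_{mj} + ∂_j g_{mi} - ∂_m g_{ij}); the metric is diagonal, so only the m = k term contributes.
Every metric component is constant, so all ∂_m g_{ij} = 0 and every Christoffel symbol vanishes.
All Christoffel symbols are zero.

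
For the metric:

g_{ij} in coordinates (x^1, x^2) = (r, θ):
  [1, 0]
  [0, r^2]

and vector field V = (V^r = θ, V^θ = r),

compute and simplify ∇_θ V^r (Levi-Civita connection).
Non-zero Christoffel symbols:
Γ^r_{θ θ} = -r
Γ^θ_{r θ} = 1/r
∇_θ V^r = ∂_θ V^r + Γ^r_{θ j} V^j
  = (1) + (0)(θ) + (-r)(r)
  = 1 - r^2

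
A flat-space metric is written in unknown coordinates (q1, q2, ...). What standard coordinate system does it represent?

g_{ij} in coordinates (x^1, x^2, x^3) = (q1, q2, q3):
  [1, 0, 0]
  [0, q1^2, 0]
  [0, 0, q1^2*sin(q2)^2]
The line element ds^2 = dq1^2 + q1^2 dq2^2 + q1^2 sin(q2)^2 dq3^2 is dr^2 + r^2 dθ^2 + r^2 sin(θ)^2 dφ^2 with q1 = r, q2 = θ, q3 = φ.
spherical coordinates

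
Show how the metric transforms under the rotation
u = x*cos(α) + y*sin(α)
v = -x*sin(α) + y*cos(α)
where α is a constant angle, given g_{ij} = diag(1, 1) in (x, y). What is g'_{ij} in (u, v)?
Invert the transformation: x = u*cos(α) - v*sin(α), y = u*sin(α) + v*cos(α)
g'_{ij} = (∂x^k/∂x'^i)(∂x^l/∂x'^j) g_{kl}; with g_{kl} = δ_{kl} this is Σ_k (∂x^k/∂x'^i)(∂x^k/∂x'^j).
Jacobian: ∂x/∂u = cos(α), ∂x/∂v = -sin(α), ∂y/∂u = sin(α), ∂y/∂v = cos(α)
g'_{uu} = (cos(α))(cos(α)) + (sin(α))(sin(α)) = 1
g'_{uv} = (cos(α))(-sin(α)) + (sin(α))(cos(α)) = 0
g'_{vv} = (-sin(α))(-sin(α)) + (cos(α))(cos(α)) = 1
g'_{ij} = diag(1, 1)
The Euclidean metric is invariant under rotations.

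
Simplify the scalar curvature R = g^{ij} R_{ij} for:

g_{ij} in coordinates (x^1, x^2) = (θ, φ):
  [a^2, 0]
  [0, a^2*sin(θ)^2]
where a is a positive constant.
Non-zero Christoffel symbols (Γ^k_{ij} = Γ^k_{ji}):
Γ^θ_{φ φ} = -sin(2*θ)/2
Γ^φ_{θ φ} = 1/tan(θ)
Ricci tensor (R_{ij} = R^k_{ikj}): R_{θθ} = 1, R_{θφ} = 0, R_{φφ} = sin(θ)^2
Inverse metric: g^{θθ} = 1/a^2, g^{φφ} = 1/(a^2*sin(θ)^2)
R = g^{ij} R_{ij} = (1/a^2)(1) + (1/(a^2*sin(θ)^2))(sin(θ)^2) = 2/a^2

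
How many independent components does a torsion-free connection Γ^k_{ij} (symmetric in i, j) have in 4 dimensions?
Γ^k_{ij} has n choices for the upper index and n(n+1)/2 independent symmetric lower index pairs.
Total = 4 × 4×5/2 = 4 × 10 = 40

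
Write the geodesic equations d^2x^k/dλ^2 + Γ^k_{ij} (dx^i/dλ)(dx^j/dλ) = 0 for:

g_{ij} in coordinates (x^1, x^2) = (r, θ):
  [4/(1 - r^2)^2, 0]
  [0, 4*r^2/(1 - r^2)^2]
Geodesic equation: d^2x^k/dλ^2 + Γ^k_{ij} (dx^i/dλ)(dx^j/dλ) = 0.
Non-zero Christoffel symbols:
Γ^r_{r r} = 2*r/(1 - r^2)
Γ^r_{θ θ} = (r^3 + r)/(r^2 - 1)
Γ^θ_{r θ} = (-r^2 - 1)/(r^3 - r)
Substituting (the symmetric pair Γ^k_{ij}, Γ^k_{ji} combines into a factor 2):
d^2r/dλ^2 + (2*r/(1 - r^2)) (dr/dλ)^2 + ((r^3 + r)/(r^2 - 1)) (dθ/dλ)^2 = 0
d^2θ/dλ^2 + ((-2*r^2 - 2)/(r^3 - r)) (dr/dλ)(dθ/dλ) = 0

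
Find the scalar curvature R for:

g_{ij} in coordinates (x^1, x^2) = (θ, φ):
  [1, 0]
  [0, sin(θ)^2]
Non-zero Christoffel symbols (Γ^k_{ij} = Γ^k_{ji}):
Γ^θ_{φ φ} = -sin(2*θ)/2
Γ^φ_{θ φ} = 1/tan(θ)
Ricci tensor (R_{ij} = R^k_{ikj}): R_{θθ} = 1, R_{θφ} = 0, R_{φφ} = sin(θ)^2
Inverse metric: g^{θθ} = 1, g^{φφ} = 1/sin(θ)^2
R = g^{ij} R_{ij} = (1)(1) + (1/sin(θ)^2)(sin(θ)^2) = 2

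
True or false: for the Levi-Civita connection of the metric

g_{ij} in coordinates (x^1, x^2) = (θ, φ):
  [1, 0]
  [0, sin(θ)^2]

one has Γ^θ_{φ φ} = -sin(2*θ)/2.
Γ^θ_{φ φ} = (1/2) g^{θθ} (∂_φ g_{θφ} + ∂_φ g_{θφ} - ∂_θ g_{φφ}) = (1/2)(1)((0) + (0) - (sin(2*θ))) = -sin(2*θ)/2
This equals the proposed value -sin(2*θ)/2.
True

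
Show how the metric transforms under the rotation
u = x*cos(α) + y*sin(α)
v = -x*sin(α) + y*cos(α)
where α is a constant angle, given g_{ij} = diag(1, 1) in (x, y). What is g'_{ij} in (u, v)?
Invert the transformation: x = u*cos(α) - v*sin(α), y = u*sin(α) + v*cos(α)
g'_{ij} = (∂x^k/∂x'^i)(∂x^l/∂x'^j) g_{kl}; with g_{kl} = δ_{kl} this is Σ_k (∂x^k/∂x'^i)(∂x^k/∂x'^j).
Jacobian: ∂x/∂u = cos(α), ∂x/∂v = -sin(α), ∂y/∂u = sin(α), ∂y/∂v = cos(α)
g'_{uu} = (cos(α))(cos(α)) + (sin(α))(sin(α)) = 1
g'_{uv} = (cos(α))(-sin(α)) + (sin(α))(cos(α)) = 0
g'_{vv} = (-sin(α))(-sin(α)) + (cos(α))(cos(α)) = 1
g'_{ij} = diag(1, 1)
The Euclidean metric is invariant under rotations.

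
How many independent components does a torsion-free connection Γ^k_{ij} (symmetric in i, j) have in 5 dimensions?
Γ^k_{ij} has n choices for the upper index and n(n+1)/2 independent symmetric lower index pairs.
Total = 5 × 5×6/2 = 5 × 15 = 75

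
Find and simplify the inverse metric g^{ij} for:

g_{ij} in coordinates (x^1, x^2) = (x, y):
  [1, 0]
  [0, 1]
The metric is diagonal, so g^{ij} is diagonal with entries 1/g_{ii}: diag(1, 1).
g^{ij}:
  [1, 0]
  [0, 1]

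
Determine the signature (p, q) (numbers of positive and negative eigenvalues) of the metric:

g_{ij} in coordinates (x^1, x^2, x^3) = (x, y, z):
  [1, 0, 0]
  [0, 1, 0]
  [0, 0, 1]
The metric is diagonal, so its eigenvalues are the diagonal entries: 1, 1, 1 (at a generic point, where coordinate-dependent entries are positive).
3 positive, 0 negative.
(3, 0) - Riemannian (positive definite)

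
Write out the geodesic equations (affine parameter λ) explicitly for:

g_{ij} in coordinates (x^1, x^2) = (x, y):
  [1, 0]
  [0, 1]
Geodesic equation: d^2x^k/dλ^2 + Γ^k_{ij} (dx^i/dλ)(dx^j/dλ) = 0.
All Christoffel symbols vanish, so the geodesics are straight lines:
d^2x/dλ^2 = 0
d^2y/dλ^2 = 0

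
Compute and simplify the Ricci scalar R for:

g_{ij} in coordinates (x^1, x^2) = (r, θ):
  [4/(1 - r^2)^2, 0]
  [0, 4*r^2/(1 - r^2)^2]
Non-zero Christoffel symbols (Γ^k_{ij} = Γ^k_{ji}):
Γ^r_{r r} = 2*r/(1 - r^2)
Γ^r_{θ θ} = (r^3 + r)/(r^2 - 1)
Γ^θ_{r θ} = (-r^2 - 1)/(r^3 - r)
Ricci tensor (R_{ij} = R^k_{ikj}): R_{rr} = -4/(r^2 - 1)^2, R_{rθ} = 0, R_{θθ} = -4*r^2/(r^2 - 1)^2
Inverse metric: g^{rr} = (1 - r^2)^2/4, g^{θθ} = (1 - r^2)^2/(4*r^2)
R = g^{ij} R_{ij} = ((1 - r^2)^2/4)(-4/(r^2 - 1)^2) + ((1 - r^2)^2/(4*r^2))(-4*r^2/(r^2 - 1)^2) = -2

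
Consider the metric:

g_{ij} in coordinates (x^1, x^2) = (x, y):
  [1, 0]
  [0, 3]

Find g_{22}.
With x^1 = x, x^2 = y, g_{22} = g_{yy} is the row-2, column-2 entry of the matrix.
g_{22} = 3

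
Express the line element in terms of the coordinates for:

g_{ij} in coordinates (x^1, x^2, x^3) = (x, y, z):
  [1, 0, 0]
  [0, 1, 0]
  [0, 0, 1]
ds^2 = g_{ij} dx^i dx^j; only the non-zero components contribute.
ds^2 = dx^2 + dy^2 + dz^2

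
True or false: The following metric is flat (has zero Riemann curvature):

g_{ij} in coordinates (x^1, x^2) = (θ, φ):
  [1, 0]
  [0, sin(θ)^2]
Non-zero Christoffel symbols:
Γ^θ_{φ φ} = -sin(2*θ)/2
Γ^φ_{θ φ} = 1/tan(θ)
Ricci tensor: R_{θθ} = 1, R_{θφ} = 0, R_{φφ} = sin(θ)^2
The Ricci tensor is non-zero, so the Riemann tensor is non-zero: not flat.
False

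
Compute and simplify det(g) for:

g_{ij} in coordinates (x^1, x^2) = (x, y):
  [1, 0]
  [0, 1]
For a 2×2 metric: det(g) = g_{11}·g_{22} - g_{12}·g_{21}
= (1)·(1) - (0)·(0)
= 1 - 0
det(g) = 1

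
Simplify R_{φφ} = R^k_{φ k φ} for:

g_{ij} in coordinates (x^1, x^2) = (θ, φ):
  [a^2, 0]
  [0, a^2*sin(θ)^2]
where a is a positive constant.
Non-zero Christoffel symbols (Γ^k_{ij} = Γ^k_{ji}):
Γ^θ_{φ φ} = -sin(2*θ)/2
Γ^φ_{θ φ} = 1/tan(θ)
R^θ_{φ θ φ} = ∂_θ Γ^θ_{φ φ} - ∂_φ Γ^θ_{φ θ} + Γ^θ_{θ m} Γ^m_{φ φ} - Γ^θ_{φ m} Γ^m_{φ θ}
  = (-cos(2*θ)) - (0) + (0) - (-cos(θ)^2) = sin(θ)^2
R^φ_{φ φ φ} = 0 (a repeated index in an antisymmetric pair)
R_{φφ} = R^θ_{φ θ φ} + R^φ_{φ φ φ} = (sin(θ)^2) + (0) = sin(θ)^2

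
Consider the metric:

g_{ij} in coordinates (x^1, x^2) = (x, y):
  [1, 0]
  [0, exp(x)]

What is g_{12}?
With x^1 = x, x^2 = y, g_{12} = g_{xy} is the row-1, column-2 entry of the matrix.
g_{12} = 0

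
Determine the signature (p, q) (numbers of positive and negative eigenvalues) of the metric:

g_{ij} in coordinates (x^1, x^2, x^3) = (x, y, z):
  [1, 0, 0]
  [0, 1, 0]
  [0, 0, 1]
The metric is diagonal, so its eigenvalues are the diagonal entries: 1, 1, 1 (at a generic point, where coordinate-dependent entries are positive).
3 positive, 0 negative.
(3, 0) - Riemannian (positive definite)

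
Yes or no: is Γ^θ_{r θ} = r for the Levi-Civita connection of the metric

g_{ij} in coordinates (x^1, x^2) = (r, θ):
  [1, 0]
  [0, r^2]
Γ^θ_{r θ} = (1/2) g^{θθ} (∂_r g_{θθ} + ∂_θ g_{θr} - ∂_θ g_{rθ}) = (1/2)(1/r^2)((2*r) + (0) - (0)) = 1/r
This differs from the proposed value r.
No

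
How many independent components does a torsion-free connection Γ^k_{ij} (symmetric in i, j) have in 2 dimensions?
Γ^k_{ij} has n choices for the upper index and n(n+1)/2 independent symmetric lower index pairs.
Total = 2 × 2×3/2 = 2 × 3 = 6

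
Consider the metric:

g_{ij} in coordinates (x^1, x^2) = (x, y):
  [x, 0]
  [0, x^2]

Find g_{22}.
With x^1 = x, x^2 = y, g_{22} = g_{yy} is the row-2, column-2 entry of the matrix.
g_{22} = x^2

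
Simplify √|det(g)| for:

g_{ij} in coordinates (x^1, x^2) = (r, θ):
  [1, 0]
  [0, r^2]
det(g) = r^2
√|det(g)| = r
Volume element: dV = r dr dθ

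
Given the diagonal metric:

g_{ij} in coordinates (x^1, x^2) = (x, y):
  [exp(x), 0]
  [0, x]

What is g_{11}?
With x^1 = x, x^2 = y, g_{11} = g_{xx} is the row-1, column-1 entry of the matrix.
g_{11} = exp(x)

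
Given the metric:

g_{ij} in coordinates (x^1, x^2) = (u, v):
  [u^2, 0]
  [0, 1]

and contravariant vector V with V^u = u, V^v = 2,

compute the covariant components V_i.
V_i = g_{ij} V^j:
V_u = (u^2)(u) + (0)(2) = u^3
V_v = (0)(u) + (1)(2) = 2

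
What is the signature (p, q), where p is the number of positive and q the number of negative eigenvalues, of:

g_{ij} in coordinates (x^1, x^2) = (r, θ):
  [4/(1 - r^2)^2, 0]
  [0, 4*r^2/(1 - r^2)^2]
The metric is diagonal, so its eigenvalues are the diagonal entries: 4/(1 - r^2)^2, 4*r^2/(1 - r^2)^2 (at a generic point, where coordinate-dependent entries are positive).
2 positive, 0 negative.
(2, 0) - Riemannian (positive definite)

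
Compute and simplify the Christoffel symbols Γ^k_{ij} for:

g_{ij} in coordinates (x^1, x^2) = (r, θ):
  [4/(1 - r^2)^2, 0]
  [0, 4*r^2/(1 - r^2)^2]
Using Γ^k_{ij} = (1/2) g^{km} (∂_i g_{mj} + ∂_j g_{mi} - ∂_m g_{ij}); the metric is diagonal, so only the m = k term contributes.
Non-zero symbols (using the symmetry Γ^k_{ij} = Γ^k_{ji}):
Γ^r_{r r} = (1/2) g^{rr} (∂_r g_{rr} + ∂_r g_{rr} - ∂_r g_{rr}) = (1/2)((1 - r^2)^2/4)((16*r/(1 - r^2)^3) + (16*r/(1 - r^2)^3) - (16*r/(1 - r^2)^3)) = 2*r/(1 - r^2)
Γ^r_{θ θ} = (1/2) g^{rr} (∂_θ g_{rθ} + ∂_θ g_{rθ} - ∂_r g_{θθ}) = (1/2)((1 - r^2)^2/4)((0) + (0) - (-8*(r^3 + r)/(r^2 - 1)^3)) = (r^3 + r)/(r^2 - 1)
Γ^θ_{r θ} = (1/2) g^{θθ} (∂_r g_{θθ} + ∂_θ g_{θr} - ∂_θ g_{rθ}) = (1/2)((1 - r^2)^2/(4*r^2))((-8*(r^3 + r)/(r^2 - 1)^3) + (0) - (0)) = (-r^2 - 1)/(r^3 - r)
All other Christoffel symbols are zero.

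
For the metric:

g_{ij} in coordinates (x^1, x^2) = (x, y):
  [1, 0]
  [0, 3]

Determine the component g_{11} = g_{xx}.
With x^1 = x, x^2 = y, g_{11} = g_{xx} is the row-1, column-1 entry of the matrix.
g_{11} = 1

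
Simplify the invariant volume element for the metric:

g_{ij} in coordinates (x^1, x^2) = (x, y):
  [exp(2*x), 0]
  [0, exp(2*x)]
det(g) = exp(4*x)
√|det(g)| = exp(2*x)
Volume element: dV = exp(2*x) dx dy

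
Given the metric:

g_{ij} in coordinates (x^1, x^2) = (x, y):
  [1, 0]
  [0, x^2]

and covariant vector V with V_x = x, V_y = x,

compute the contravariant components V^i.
Inverse metric (diagonal): g^{xx} = 1, g^{yy} = 1/x^2
V^i = g^{ij} V_j:
V^x = (1)(x) + (0)(x) = x
V^y = (0)(x) + (1/x^2)(x) = 1/x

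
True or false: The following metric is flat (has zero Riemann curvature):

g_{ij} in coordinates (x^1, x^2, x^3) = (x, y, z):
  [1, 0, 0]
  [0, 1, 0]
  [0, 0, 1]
All metric components are constant, so every Christoffel symbol vanishes and R^i_{jkl} = 0.
True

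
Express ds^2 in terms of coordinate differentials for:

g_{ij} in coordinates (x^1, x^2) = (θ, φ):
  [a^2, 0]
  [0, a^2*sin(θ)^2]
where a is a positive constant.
ds^2 = g_{ij} dx^i dx^j; only the non-zero components contribute.
ds^2 = a^2 dθ^2 + a^2*sin(θ)^2 dφ^2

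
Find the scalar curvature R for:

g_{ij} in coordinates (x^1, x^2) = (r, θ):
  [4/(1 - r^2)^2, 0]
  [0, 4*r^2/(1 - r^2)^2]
Non-zero Christoffel symbols (Γ^k_{ij} = Γ^k_{ji}):
Γ^r_{r r} = 2*r/(1 - r^2)
Γ^r_{θ θ} = (r^3 + r)/(r^2 - 1)
Γ^θ_{r θ} = (-r^2 - 1)/(r^3 - r)
Ricci tensor (R_{ij} = R^k_{ikj}): R_{rr} = -4/(r^2 - 1)^2, R_{rθ} = 0, R_{θθ} = -4*r^2/(r^2 - 1)^2
Inverse metric: g^{rr} = (1 - r^2)^2/4, g^{θθ} = (1 - r^2)^2/(4*r^2)
R = g^{ij} R_{ij} = ((1 - r^2)^2/4)(-4/(r^2 - 1)^2) + ((1 - r^2)^2/(4*r^2))(-4*r^2/(r^2 - 1)^2) = -2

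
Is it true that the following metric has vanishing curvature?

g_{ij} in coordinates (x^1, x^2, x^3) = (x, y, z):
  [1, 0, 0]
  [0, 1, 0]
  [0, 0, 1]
All metric components are constant, so every Christoffel symbol vanishes and R^i_{jkl} = 0.
Yes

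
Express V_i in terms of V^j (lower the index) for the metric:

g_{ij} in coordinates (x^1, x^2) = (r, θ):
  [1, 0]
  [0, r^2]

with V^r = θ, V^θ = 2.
V_i = g_{ij} V^j:
V_r = (1)(θ) + (0)(2) = θ
V_θ = (0)(θ) + (r^2)(2) = 2*r^2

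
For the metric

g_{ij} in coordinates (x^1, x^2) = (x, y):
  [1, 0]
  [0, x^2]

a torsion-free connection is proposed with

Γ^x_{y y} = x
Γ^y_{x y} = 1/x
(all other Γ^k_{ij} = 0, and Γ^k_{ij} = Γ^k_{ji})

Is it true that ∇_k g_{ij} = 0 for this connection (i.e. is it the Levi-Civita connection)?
Using ∇_k g_{ij} = ∂_k g_{ij} - Γ^m_{ki} g_{mj} - Γ^m_{kj} g_{im}:
∇_y g_{xy} = (0) - (x) - (x) = -2*x ≠ 0
So the connection is not metric compatible (it is not the Levi-Civita connection).
No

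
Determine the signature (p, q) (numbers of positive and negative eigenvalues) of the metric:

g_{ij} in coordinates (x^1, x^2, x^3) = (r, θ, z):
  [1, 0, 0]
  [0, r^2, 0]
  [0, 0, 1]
The metric is diagonal, so its eigenvalues are the diagonal entries: 1, r^2, 1 (at a generic point, where coordinate-dependent entries are positive).
3 positive, 0 negative.
(3, 0) - Riemannian (positive definite)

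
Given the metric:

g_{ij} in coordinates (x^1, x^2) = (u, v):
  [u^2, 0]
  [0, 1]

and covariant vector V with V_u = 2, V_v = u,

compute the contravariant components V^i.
Inverse metric (diagonal): g^{uu} = 1/u^2, g^{vv} = 1
V^i = g^{ij} V_j:
V^u = (1/u^2)(2) + (0)(u) = 2/u^2
V^v = (0)(2) + (1)(u) = u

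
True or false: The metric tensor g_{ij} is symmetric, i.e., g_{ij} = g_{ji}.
By definition the metric is a symmetric bilinear form, g_{ij} = g_{ji}.
True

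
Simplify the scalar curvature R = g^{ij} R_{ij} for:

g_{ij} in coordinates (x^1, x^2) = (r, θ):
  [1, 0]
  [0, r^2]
Non-zero Christoffel symbols (Γ^k_{ij} = Γ^k_{ji}):
Γ^r_{θ θ} = -r
Γ^θ_{r θ} = 1/r
Ricci tensor (R_{ij} = R^k_{ikj}): R_{rr} = 0, R_{rθ} = 0, R_{θθ} = 0
Inverse metric: g^{rr} = 1, g^{θθ} = 1/r^2
R = g^{ij} R_{ij} = (1)(0) + (1/r^2)(0) = 0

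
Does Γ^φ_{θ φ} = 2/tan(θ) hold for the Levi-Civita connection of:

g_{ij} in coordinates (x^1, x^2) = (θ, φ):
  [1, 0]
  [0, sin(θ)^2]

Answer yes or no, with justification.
Γ^φ_{θ φ} = (1/2) g^{φφ} (∂_θ g_{φφ} + ∂_φ g_{φθ} - ∂_φ g_{θφ}) = (1/2)(1/sin(θ)^2)((sin(2*θ)) + (0) - (0)) = 1/tan(θ)
This differs from the proposed value 2/tan(θ).
No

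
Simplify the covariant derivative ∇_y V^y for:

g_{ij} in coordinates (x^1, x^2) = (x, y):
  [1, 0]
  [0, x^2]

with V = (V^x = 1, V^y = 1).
Non-zero Christoffel symbols:
Γ^x_{y y} = -x
Γ^y_{x y} = 1/x
∇_y V^y = ∂_y V^y + Γ^y_{y j} V^j
  = (0) + (1/x)(1) + (0)(1)
  = 1/x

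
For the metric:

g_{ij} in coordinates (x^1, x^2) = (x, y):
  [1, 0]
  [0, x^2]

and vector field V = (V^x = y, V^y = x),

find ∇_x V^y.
Non-zero Christoffel symbols:
Γ^x_{y y} = -x
Γ^y_{x y} = 1/x
∇_x V^y = ∂_x V^y + Γ^y_{x j} V^j
  = (1) + (0)(y) + (1/x)(x)
  = 2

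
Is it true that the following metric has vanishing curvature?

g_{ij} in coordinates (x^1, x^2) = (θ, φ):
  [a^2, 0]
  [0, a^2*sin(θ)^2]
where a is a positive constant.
Non-zero Christoffel symbols:
Γ^θ_{φ φ} = -sin(2*θ)/2
Γ^φ_{θ φ} = 1/tan(θ)
Ricci tensor: R_{θθ} = 1, R_{θφ} = 0, R_{φφ} = sin(θ)^2
The Ricci tensor is non-zero, so the Riemann tensor is non-zero: not flat.
No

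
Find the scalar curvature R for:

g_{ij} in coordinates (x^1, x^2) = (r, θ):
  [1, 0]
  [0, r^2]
Non-zero Christoffel symbols (Γ^k_{ij} = Γ^k_{ji}):
Γ^r_{θ θ} = -r
Γ^θ_{r θ} = 1/r
Ricci tensor (R_{ij} = R^k_{ikj}): R_{rr} = 0, R_{rθ} = 0, R_{θθ} = 0
Inverse metric: g^{rr} = 1, g^{θθ} = 1/r^2
R = g^{ij} R_{ij} = (1)(0) + (1/r^2)(0) = 0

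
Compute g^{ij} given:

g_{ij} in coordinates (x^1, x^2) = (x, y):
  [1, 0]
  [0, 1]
The metric is diagonal, so g^{ij} is diagonal with entries 1/g_{ii}: diag(1, 1).
g^{ij}:
  [1, 0]
  [0, 1]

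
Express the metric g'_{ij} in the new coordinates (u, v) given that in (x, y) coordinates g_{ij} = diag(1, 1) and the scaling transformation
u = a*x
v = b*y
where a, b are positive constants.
Invert the transformation: x = u/a, y = v/b
g'_{ij} = (∂x^k/∂x'^i)(∂x^l/∂x'^j) g_{kl}; with g_{kl} = δ_{kl} this is Σ_k (∂x^k/∂x'^i)(∂x^k/∂x'^j).
Jacobian: ∂x/∂u = 1/a, ∂x/∂v = 0, ∂y/∂u = 0, ∂y/∂v = 1/b
g'_{uu} = (1/a)(1/a) + (0)(0) = 1/a^2
g'_{uv} = (1/a)(0) + (0)(1/b) = 0
g'_{vv} = (0)(0) + (1/b)(1/b) = 1/b^2
g'_{ij} = diag(1/a^2, 1/b^2)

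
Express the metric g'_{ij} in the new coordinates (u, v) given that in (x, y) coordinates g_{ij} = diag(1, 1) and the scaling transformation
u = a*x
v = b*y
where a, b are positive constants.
Invert the transformation: x = u/a, y = v/b
g'_{ij} = (∂x^k/∂x'^i)(∂x^l/∂x'^j) g_{kl}; with g_{kl} = δ_{kl} this is Σ_k (∂x^k/∂x'^i)(∂x^k/∂x'^j).
Jacobian: ∂x/∂u = 1/a, ∂x/∂v = 0, ∂y/∂u = 0, ∂y/∂v = 1/b
g'_{uu} = (1/a)(1/a) + (0)(0) = 1/a^2
g'_{uv} = (1/a)(0) + (0)(1/b) = 0
g'_{vv} = (0)(0) + (1/b)(1/b) = 1/b^2
g'_{ij} = diag(1/a^2, 1/b^2)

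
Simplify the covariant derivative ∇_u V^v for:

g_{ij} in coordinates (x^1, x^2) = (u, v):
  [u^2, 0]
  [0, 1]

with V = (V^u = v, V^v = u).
Non-zero Christoffel symbols:
Γ^u_{u u} = 1/u
∇_u V^v = ∂_u V^v + Γ^v_{u j} V^j
  = (1) + (0)(v) + (0)(u)
  = 1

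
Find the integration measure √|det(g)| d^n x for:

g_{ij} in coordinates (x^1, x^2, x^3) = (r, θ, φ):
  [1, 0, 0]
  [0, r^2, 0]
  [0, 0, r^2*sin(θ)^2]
det(g) = r^4*sin(θ)^2
√|det(g)| = r^2*sin(θ) (taking 0 < θ < π so that |sin(θ)| = sin(θ))
Volume element: dV = r^2*sin(θ) dr dθ dφ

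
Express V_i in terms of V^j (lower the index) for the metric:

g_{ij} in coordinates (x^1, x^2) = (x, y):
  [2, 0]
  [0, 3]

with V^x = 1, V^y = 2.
V_i = g_{ij} V^j:
V_x = (2)(1) + (0)(2) = 2
V_y = (0)(1) + (3)(2) = 6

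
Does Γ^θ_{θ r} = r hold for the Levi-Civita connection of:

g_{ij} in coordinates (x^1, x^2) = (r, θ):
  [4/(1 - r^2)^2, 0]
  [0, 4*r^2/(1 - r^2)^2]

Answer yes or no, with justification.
Γ^θ_{θ r} = (1/2) g^{θθ} (∂_θ g_{θr} + ∂_r g_{θθ} - ∂_θ g_{θr}) = (1/2)((1 - r^2)^2/(4*r^2))((0) + (-8*(r^3 + r)/(r^2 - 1)^3) - (0)) = (-r^2 - 1)/(r^3 - r)
This differs from the proposed value r.
No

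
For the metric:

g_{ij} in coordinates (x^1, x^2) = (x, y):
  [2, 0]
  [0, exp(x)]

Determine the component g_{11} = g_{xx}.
With x^1 = x, x^2 = y, g_{11} = g_{xx} is the row-1, column-1 entry of the matrix.
g_{11} = 2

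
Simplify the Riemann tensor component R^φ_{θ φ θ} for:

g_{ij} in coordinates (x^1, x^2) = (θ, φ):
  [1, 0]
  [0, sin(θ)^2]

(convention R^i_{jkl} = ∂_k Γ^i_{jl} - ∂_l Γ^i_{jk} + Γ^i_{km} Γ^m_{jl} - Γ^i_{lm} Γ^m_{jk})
Non-zero Christoffel symbols (Γ^k_{ij} = Γ^k_{ji}):
Γ^θ_{φ φ} = -sin(2*θ)/2
Γ^φ_{θ φ} = 1/tan(θ)
R^φ_{θ φ θ} = ∂_φ Γ^φ_{θ θ} - ∂_θ Γ^φ_{θ φ} + Γ^φ_{φ m} Γ^m_{θ θ} - Γ^φ_{θ m} Γ^m_{θ φ}
  = (0) - (-1/sin(θ)^2) + (0) - (1/tan(θ)^2) = 1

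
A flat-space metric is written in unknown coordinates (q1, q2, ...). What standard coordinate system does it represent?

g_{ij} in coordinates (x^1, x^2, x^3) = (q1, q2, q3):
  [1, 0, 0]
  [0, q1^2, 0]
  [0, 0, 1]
The line element ds^2 = dq1^2 + q1^2 dq2^2 + dq3^2 is dr^2 + r^2 dθ^2 + dz^2 with q1 = r, q2 = θ, q3 = z.
cylindrical coordinates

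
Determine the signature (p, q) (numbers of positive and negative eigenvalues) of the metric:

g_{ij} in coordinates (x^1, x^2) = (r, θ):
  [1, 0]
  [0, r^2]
The metric is diagonal, so its eigenvalues are the diagonal entries: 1, r^2 (at a generic point, where coordinate-dependent entries are positive).
2 positive, 0 negative.
(2, 0) - Riemannian (positive definite)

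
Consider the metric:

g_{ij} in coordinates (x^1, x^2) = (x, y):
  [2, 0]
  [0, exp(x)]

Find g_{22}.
With x^1 = x, x^2 = y, g_{22} = g_{yy} is the row-2, column-2 entry of the matrix.
g_{22} = exp(x)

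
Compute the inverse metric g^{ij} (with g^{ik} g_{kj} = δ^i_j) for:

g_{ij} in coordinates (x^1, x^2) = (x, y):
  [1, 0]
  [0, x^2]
The metric is diagonal, so g^{ij} is diagonal with entries 1/g_{ii}: diag(1, 1/(x^2)).
g^{ij}:
  [1, 0]
  [0, 1/x^2]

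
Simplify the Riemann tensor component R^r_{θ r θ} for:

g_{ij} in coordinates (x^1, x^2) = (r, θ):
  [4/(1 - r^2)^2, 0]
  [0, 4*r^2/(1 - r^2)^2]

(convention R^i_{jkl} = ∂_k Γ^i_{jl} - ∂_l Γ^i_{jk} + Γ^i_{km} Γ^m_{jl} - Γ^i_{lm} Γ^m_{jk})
Non-zero Christoffel symbols (Γ^k_{ij} = Γ^k_{ji}):
Γ^r_{r r} = 2*r/(1 - r^2)
Γ^r_{θ θ} = (r^3 + r)/(r^2 - 1)
Γ^θ_{r θ} = (-r^2 - 1)/(r^3 - r)
R^r_{θ r θ} = ∂_r Γ^r_{θ θ} - ∂_θ Γ^r_{θ r} + Γ^r_{r m} Γ^m_{θ θ} - Γ^r_{θ m} Γ^m_{θ r}
  = ((r^4 - 4*r^2 - 1)/(r^2 - 1)^2) - (0) + (-2*r^2*(r^2 + 1)/(r^2 - 1)^2) - (-(r^2 + 1)^2/(r^2 - 1)^2) = -4*r^2/(r^2 - 1)^2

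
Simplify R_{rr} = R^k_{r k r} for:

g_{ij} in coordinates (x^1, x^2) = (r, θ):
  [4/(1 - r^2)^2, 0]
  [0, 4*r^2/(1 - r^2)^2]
Non-zero Christoffel symbols (Γ^k_{ij} = Γ^k_{ji}):
Γ^r_{r r} = 2*r/(1 - r^2)
Γ^r_{θ θ} = (r^3 + r)/(r^2 - 1)
Γ^θ_{r θ} = (-r^2 - 1)/(r^3 - r)
R^r_{r r r} = 0 (a repeated index in an antisymmetric pair)
R^θ_{r θ r} = ∂_θ Γ^θ_{r r} - ∂_r Γ^θ_{r θ} + Γ^θ_{θ m} Γ^m_{r r} - Γ^θ_{r m} Γ^m_{r θ}
  = (0) - ((r^4 + 4*r^2 - 1)/(r^3 - r)^2) + (2*(r^2 + 1)/(r^2 - 1)^2) - ((r^2 + 1)^2/(r^3 - r)^2) = -4/(r^2 - 1)^2
R_{rr} = R^r_{r r r} + R^θ_{r θ r} = (0) + (-4/(r^2 - 1)^2) = -4/(r^2 - 1)^2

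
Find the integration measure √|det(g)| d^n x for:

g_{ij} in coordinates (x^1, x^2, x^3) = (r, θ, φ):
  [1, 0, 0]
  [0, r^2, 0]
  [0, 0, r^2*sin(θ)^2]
det(g) = r^4*sin(θ)^2
√|det(g)| = r^2*sin(θ) (taking 0 < θ < π so that |sin(θ)| = sin(θ))
Volume element: dV = r^2*sin(θ) dr dθ dφ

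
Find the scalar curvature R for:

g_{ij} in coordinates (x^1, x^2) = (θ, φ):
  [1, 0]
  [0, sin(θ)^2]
Non-zero Christoffel symbols (Γ^k_{ij} = Γ^k_{ji}):
Γ^θ_{φ φ} = -sin(2*θ)/2
Γ^φ_{θ φ} = 1/tan(θ)
Ricci tensor (R_{ij} = R^k_{ikj}): R_{θθ} = 1, R_{θφ} = 0, R_{φφ} = sin(θ)^2
Inverse metric: g^{θθ} = 1, g^{φφ} = 1/sin(θ)^2
R = g^{ij} R_{ij} = (1)(1) + (1/sin(θ)^2)(sin(θ)^2) = 2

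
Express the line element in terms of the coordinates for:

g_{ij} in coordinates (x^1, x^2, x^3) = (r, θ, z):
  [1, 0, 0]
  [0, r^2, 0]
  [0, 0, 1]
ds^2 = g_{ij} dx^i dx^j; only the non-zero components contribute.
ds^2 = dr^2 + r^2 dθ^2 + dz^2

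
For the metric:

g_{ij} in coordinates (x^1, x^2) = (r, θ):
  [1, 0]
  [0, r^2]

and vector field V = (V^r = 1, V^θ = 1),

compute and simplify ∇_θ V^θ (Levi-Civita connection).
Non-zero Christoffel symbols:
Γ^r_{θ θ} = -r
Γ^θ_{r θ} = 1/r
∇_θ V^θ = ∂_θ V^θ + Γ^θ_{θ j} V^j
  = (0) + (1/r)(1) + (0)(1)
  = 1/r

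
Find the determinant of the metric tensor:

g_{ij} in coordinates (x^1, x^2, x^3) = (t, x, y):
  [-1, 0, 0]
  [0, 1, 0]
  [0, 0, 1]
Diagonal metric: det(g) = g_{11}·g_{22}·g_{33}
= (-1)·(1)·(1)
det(g) = -1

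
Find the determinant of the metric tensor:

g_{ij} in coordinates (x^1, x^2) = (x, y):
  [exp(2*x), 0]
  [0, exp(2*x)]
For a 2×2 metric: det(g) = g_{11}·g_{22} - g_{12}·g_{21}
= (exp(2*x))·(exp(2*x)) - (0)·(0)
= exp(4*x) - 0
det(g) = exp(4*x)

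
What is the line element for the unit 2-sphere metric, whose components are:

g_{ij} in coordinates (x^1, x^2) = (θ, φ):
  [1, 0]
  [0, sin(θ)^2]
ds^2 = g_{ij} dx^i dx^j; only the non-zero components contribute.
ds^2 = dθ^2 + sin(θ)^2 dφ^2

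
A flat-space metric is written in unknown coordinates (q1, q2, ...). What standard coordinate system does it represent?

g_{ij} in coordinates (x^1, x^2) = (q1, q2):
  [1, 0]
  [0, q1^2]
The line element ds^2 = dq1^2 + q1^2 dq2^2 is dr^2 + r^2 dθ^2 with q1 = r, q2 = θ.
polar coordinates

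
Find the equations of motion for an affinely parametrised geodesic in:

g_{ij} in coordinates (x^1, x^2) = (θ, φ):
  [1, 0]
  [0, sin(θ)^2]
Geodesic equation: d^2x^k/dλ^2 + Γ^k_{ij} (dx^i/dλ)(dx^j/dλ) = 0.
Non-zero Christoffel symbols:
Γ^θ_{φ φ} = -sin(2*θ)/2
Γ^φ_{θ φ} = 1/tan(θ)
Substituting (the symmetric pair Γ^k_{ij}, Γ^k_{ji} combines into a factor 2):
d^2θ/dλ^2 - (sin(2*θ)/2) (dφ/dλ)^2 = 0
d^2φ/dλ^2 + (2/tan(θ)) (dθ/dλ)(dφ/dλ) = 0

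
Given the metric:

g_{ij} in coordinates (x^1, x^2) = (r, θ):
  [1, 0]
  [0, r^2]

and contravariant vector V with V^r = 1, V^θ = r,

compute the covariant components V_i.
V_i = g_{ij} V^j:
V_r = (1)(1) + (0)(r) = 1
V_θ = (0)(1) + (r^2)(r) = r^3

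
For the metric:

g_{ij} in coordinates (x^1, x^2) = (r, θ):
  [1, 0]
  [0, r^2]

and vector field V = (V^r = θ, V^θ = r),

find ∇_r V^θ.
Non-zero Christoffel symbols:
Γ^r_{θ θ} = -r
Γ^θ_{r θ} = 1/r
∇_r V^θ = ∂_r V^θ + Γ^θ_{r j} V^j
  = (1) + (0)(θ) + (1/r)(r)
  = 2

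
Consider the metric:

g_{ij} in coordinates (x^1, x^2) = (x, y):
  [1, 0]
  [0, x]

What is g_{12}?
With x^1 = x, x^2 = y, g_{12} = g_{xy} is the row-1, column-2 entry of the matrix.
g_{12} = 0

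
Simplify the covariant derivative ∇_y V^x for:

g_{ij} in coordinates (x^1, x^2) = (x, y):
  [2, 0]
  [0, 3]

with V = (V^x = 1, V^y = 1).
All Christoffel symbols are zero.
∇_y V^x = ∂_y V^x + Γ^x_{y j} V^j
  = (0) + (0)(1) + (0)(1)
  = 0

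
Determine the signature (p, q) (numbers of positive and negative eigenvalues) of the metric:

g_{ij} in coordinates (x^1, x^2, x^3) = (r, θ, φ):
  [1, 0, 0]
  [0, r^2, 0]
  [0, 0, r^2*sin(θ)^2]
The metric is diagonal, so its eigenvalues are the diagonal entries: 1, r^2, r^2*sin(θ)^2 (at a generic point, where coordinate-dependent entries are positive).
3 positive, 0 negative.
(3, 0) - Riemannian (positive definite)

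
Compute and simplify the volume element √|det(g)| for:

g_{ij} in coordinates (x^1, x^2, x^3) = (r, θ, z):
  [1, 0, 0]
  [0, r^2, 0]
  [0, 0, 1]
det(g) = r^2
√|det(g)| = r
Volume element: dV = r dr dθ dz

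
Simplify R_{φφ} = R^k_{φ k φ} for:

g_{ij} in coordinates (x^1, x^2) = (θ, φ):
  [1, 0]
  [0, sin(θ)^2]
Non-zero Christoffel symbols (Γ^k_{ij} = Γ^k_{ji}):
Γ^θ_{φ φ} = -sin(2*θ)/2
Γ^φ_{θ φ} = 1/tan(θ)
R^θ_{φ θ φ} = ∂_θ Γ^θ_{φ φ} - ∂_φ Γ^θ_{φ θ} + Γ^θ_{θ m} Γ^m_{φ φ} - Γ^θ_{φ m} Γ^m_{φ θ}
  = (-cos(2*θ)) - (0) + (0) - (-cos(θ)^2) = sin(θ)^2
R^φ_{φ φ φ} = 0 (a repeated index in an antisymmetric pair)
R_{φφ} = R^θ_{φ θ φ} + R^φ_{φ φ φ} = (sin(θ)^2) + (0) = sin(θ)^2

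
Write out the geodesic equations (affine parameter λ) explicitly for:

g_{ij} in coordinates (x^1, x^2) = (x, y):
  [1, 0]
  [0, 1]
Geodesic equation: d^2x^k/dλ^2 + Γ^k_{ij} (dx^i/dλ)(dx^j/dλ) = 0.
All Christoffel symbols vanish, so the geodesics are straight lines:
d^2x/dλ^2 = 0
d^2y/dλ^2 = 0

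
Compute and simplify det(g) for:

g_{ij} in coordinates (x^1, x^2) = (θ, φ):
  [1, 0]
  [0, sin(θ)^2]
For a 2×2 metric: det(g) = g_{11}·g_{22} - g_{12}·g_{21}
= (1)·(sin(θ)^2) - (0)·(0)
= sin(θ)^2 - 0
det(g) = sin(θ)^2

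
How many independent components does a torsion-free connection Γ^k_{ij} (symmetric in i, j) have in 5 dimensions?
Γ^k_{ij} has n choices for the upper index and n(n+1)/2 independent symmetric lower index pairs.
Total = 5 × 5×6/2 = 5 × 15 = 75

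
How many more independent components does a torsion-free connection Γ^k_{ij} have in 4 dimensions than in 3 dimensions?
Independent components in n dimensions: n × n(n+1)/2 = n^2(n+1)/2.
4D: 4 × 10 = 40
3D: 3 × 6 = 18
Difference = 40 - 18 = 22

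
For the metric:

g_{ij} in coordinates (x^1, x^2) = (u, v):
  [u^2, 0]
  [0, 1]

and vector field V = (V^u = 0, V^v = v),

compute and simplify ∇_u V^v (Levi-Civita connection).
Non-zero Christoffel symbols:
Γ^u_{u u} = 1/u
∇_u V^v = ∂_u V^v + Γ^v_{u j} V^j
  = (0) + (0)(0) + (0)(v)
  = 0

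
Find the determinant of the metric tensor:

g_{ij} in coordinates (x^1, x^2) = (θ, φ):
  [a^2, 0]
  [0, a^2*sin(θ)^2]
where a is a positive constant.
For a 2×2 metric: det(g) = g_{11}·g_{22} - g_{12}·g_{21}
= (a^2)·(a^2*sin(θ)^2) - (0)·(0)
= a^4*sin(θ)^2 - 0
det(g) = a^4*sin(θ)^2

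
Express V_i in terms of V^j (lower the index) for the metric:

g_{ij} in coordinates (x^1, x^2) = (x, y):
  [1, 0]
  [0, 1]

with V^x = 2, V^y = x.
V_i = g_{ij} V^j:
V_x = (1)(2) + (0)(x) = 2
V_y = (0)(2) + (1)(x) = x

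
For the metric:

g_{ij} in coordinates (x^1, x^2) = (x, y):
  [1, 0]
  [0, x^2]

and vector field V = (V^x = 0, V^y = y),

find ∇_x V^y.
Non-zero Christoffel symbols:
Γ^x_{y y} = -x
Γ^y_{x y} = 1/x
∇_x V^y = ∂_x V^y + Γ^y_{x j} V^j
  = (0) + (0)(0) + (1/x)(y)
  = y/x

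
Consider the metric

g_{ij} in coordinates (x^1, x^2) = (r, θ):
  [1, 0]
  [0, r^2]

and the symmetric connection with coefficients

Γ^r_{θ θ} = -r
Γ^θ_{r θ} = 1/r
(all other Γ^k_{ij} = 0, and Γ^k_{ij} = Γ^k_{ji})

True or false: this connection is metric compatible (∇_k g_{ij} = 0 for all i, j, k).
Using ∇_k g_{ij} = ∂_k g_{ij} - Γ^m_{ki} g_{mj} - Γ^m_{kj} g_{im}:
e.g. ∇_r g_{θθ} = (2*r) - (r) - (r) = 0
Every component ∇_k g_{ij} vanishes: the connection is metric compatible.
True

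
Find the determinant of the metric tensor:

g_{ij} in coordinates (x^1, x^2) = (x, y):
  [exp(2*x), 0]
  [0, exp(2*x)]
For a 2×2 metric: det(g) = g_{11}·g_{22} - g_{12}·g_{21}
= (exp(2*x))·(exp(2*x)) - (0)·(0)
= exp(4*x) - 0
det(g) = exp(4*x)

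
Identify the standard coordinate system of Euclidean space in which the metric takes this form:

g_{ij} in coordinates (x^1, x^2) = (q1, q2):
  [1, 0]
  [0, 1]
All components are constant and the metric is the identity, i.e. orthonormal rectilinear coordinates.
Cartesian (2D) coordinates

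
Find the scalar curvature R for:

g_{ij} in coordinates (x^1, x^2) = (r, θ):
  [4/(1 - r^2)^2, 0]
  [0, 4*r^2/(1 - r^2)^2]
Non-zero Christoffel symbols (Γ^k_{ij} = Γ^k_{ji}):
Γ^r_{r r} = 2*r/(1 - r^2)
Γ^r_{θ θ} = (r^3 + r)/(r^2 - 1)
Γ^θ_{r θ} = (-r^2 - 1)/(r^3 - r)
Ricci tensor (R_{ij} = R^k_{ikj}): R_{rr} = -4/(r^2 - 1)^2, R_{rθ} = 0, R_{θθ} = -4*r^2/(r^2 - 1)^2
Inverse metric: g^{rr} = (1 - r^2)^2/4, g^{θθ} = (1 - r^2)^2/(4*r^2)
R = g^{ij} R_{ij} = ((1 - r^2)^2/4)(-4/(r^2 - 1)^2) + ((1 - r^2)^2/(4*r^2))(-4*r^2/(r^2 - 1)^2) = -2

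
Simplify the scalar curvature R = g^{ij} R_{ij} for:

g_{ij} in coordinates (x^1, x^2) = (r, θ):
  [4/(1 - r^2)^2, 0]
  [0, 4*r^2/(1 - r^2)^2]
Non-zero Christoffel symbols (Γ^k_{ij} = Γ^k_{ji}):
Γ^r_{r r} = 2*r/(1 - r^2)
Γ^r_{θ θ} = (r^3 + r)/(r^2 - 1)
Γ^θ_{r θ} = (-r^2 - 1)/(r^3 - r)
Ricci tensor (R_{ij} = R^k_{ikj}): R_{rr} = -4/(r^2 - 1)^2, R_{rθ} = 0, R_{θθ} = -4*r^2/(r^2 - 1)^2
Inverse metric: g^{rr} = (1 - r^2)^2/4, g^{θθ} = (1 - r^2)^2/(4*r^2)
R = g^{ij} R_{ij} = ((1 - r^2)^2/4)(-4/(r^2 - 1)^2) + ((1 - r^2)^2/(4*r^2))(-4*r^2/(r^2 - 1)^2) = -2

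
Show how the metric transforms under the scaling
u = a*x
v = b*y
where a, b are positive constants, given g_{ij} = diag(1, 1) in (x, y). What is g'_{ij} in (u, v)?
Invert the transformation: x = u/a, y = v/b
g'_{ij} = (∂x^k/∂x'^i)(∂x^l/∂x'^j) g_{kl}; with g_{kl} = δ_{kl} this is Σ_k (∂x^k/∂x'^i)(∂x^k/∂x'^j).
Jacobian: ∂x/∂u = 1/a, ∂x/∂v = 0, ∂y/∂u = 0, ∂y/∂v = 1/b
g'_{uu} = (1/a)(1/a) + (0)(0) = 1/a^2
g'_{uv} = (1/a)(0) + (0)(1/b) = 0
g'_{vv} = (0)(0) + (1/b)(1/b) = 1/b^2
g'_{ij} = diag(1/a^2, 1/b^2)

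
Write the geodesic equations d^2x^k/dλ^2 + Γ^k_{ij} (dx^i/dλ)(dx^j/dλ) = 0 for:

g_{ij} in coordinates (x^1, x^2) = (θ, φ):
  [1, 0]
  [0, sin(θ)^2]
Geodesic equation: d^2x^k/dλ^2 + Γ^k_{ij} (dx^i/dλ)(dx^j/dλ) = 0.
Non-zero Christoffel symbols:
Γ^θ_{φ φ} = -sin(2*θ)/2
Γ^φ_{θ φ} = 1/tan(θ)
Substituting (the symmetric pair Γ^k_{ij}, Γ^k_{ji} combines into a factor 2):
d^2θ/dλ^2 - (sin(2*θ)/2) (dφ/dλ)^2 = 0
d^2φ/dλ^2 + (2/tan(θ)) (dθ/dλ)(dφ/dλ) = 0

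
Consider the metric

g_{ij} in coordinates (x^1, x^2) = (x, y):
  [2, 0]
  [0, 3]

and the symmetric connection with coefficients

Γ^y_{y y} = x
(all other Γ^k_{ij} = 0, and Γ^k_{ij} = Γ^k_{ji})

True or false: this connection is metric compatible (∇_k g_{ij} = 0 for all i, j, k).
Using ∇_k g_{ij} = ∂_k g_{ij} - Γ^m_{ki} g_{mj} - Γ^m_{kj} g_{im}:
∇_y g_{yy} = (0) - (3*x) - (3*x) = -6*x ≠ 0
So the connection is not metric compatible (it is not the Levi-Civita connection).
False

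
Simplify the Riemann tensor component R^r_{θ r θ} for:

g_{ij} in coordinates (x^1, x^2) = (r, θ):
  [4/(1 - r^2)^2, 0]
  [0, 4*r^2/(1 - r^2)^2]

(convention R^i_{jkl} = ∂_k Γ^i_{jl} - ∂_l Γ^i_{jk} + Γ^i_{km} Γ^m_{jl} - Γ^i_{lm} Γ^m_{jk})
Non-zero Christoffel symbols (Γ^k_{ij} = Γ^k_{ji}):
Γ^r_{r r} = 2*r/(1 - r^2)
Γ^r_{θ θ} = (r^3 + r)/(r^2 - 1)
Γ^θ_{r θ} = (-r^2 - 1)/(r^3 - r)
R^r_{θ r θ} = ∂_r Γ^r_{θ θ} - ∂_θ Γ^r_{θ r} + Γ^r_{r m} Γ^m_{θ θ} - Γ^r_{θ m} Γ^m_{θ r}
  = ((r^4 - 4*r^2 - 1)/(r^2 - 1)^2) - (0) + (-2*r^2*(r^2 + 1)/(r^2 - 1)^2) - (-(r^2 + 1)^2/(r^2 - 1)^2) = -4*r^2/(r^2 - 1)^2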